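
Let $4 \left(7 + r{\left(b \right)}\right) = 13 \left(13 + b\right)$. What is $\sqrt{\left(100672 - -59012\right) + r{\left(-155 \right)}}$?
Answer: $\frac{\sqrt{636862}}{2} \approx 399.02$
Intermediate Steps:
$r{\left(b \right)} = \frac{141}{4} + \frac{13 b}{4}$ ($r{\left(b \right)} = -7 + \frac{13 \left(13 + b\right)}{4} = -7 + \frac{169 + 13 b}{4} = -7 + \left(\frac{169}{4} + \frac{13 b}{4}\right) = \frac{141}{4} + \frac{13 b}{4}$)
$\sqrt{\left(100672 - -59012\right) + r{\left(-155 \right)}} = \sqrt{\left(100672 - -59012\right) + \left(\frac{141}{4} + \frac{13}{4} \left(-155\right)\right)} = \sqrt{\left(100672 + 59012\right) + \left(\frac{141}{4} - \frac{2015}{4}\right)} = \sqrt{159684 - \frac{937}{2}} = \sqrt{\frac{318431}{2}} = \frac{\sqrt{636862}}{2}$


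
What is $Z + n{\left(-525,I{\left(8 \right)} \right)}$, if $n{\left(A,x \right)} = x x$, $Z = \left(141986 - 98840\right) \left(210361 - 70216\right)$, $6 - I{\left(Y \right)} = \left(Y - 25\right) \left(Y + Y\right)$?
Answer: $6046773454$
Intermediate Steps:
$I{\left(Y \right)} = 6 - 2 Y \left(-25 + Y\right)$ ($I{\left(Y \right)} = 6 - \left(Y - 25\right) \left(Y + Y\right) = 6 - \left(-25 + Y\right) 2 Y = 6 - 2 Y \left(-25 + Y\right)$)
$Z = 6046696170$ ($Z = 43146 \cdot 140145 = 6046696170$)
$n{\left(A,x \right)} = x^{2}$
$Z + n{\left(-525,I{\left(8 \right)} \right)} = 6046696170 + \left(6 - 2 \cdot 8^{2} + 50 \cdot 8\right)^{2} = 6046696170 + \left(6 - 128 + 400\right)^{2} = 6046696170 + 278^{2} = 6046696170 + 77284 = 6046773454$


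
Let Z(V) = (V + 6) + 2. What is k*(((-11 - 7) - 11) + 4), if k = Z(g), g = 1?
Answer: -225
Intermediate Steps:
Z(V) = 8 + V (Z(V) = (6 + V) + 2 = 8 + V)
k = 9 (k = 8 + 1 = 9)
k*(((-11 - 7) - 11) + 4) = 9*(((-11 - 7) - 11) + 4) = 9*((-18 - 11) + 4) = 9*(-29 + 4) = 9*(-25) = -225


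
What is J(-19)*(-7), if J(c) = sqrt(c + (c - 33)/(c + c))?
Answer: -7*I*sqrt(6365)/19 ≈ -29.393*I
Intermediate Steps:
J(c) = sqrt(c + (-33 + c)/(2*c)) (J(c) = sqrt(c + (-33 + c)/((2*c))) = sqrt(c + (-33 + c)*(1/(2*c))) = sqrt(c + (-33 + c)/(2*c)))
J(-19)*(-7) = (sqrt(2 - 66/(-19) + 4*(-19))/2)*(-7) = (sqrt(2 - 66*(-1/19) - 76)/2)*(-7) = (sqrt(2 + 66/19 - 76)/2)*(-7) = (sqrt(-1340/19)/2)*(-7) = ((2*I*sqrt(6365)/19)/2)*(-7) = (I*sqrt(6365)/19)*(-7) = -7*I*sqrt(6365)/19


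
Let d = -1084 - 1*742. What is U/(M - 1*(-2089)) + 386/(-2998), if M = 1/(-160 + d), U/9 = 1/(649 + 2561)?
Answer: -428375025494/3327154699645 ≈ -0.12875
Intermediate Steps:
d = -1826 (d = -1084 - 742 = -1826)
U = 3/1070 (U = 9/(649 + 2561) = 9/3210 = 9*(1/3210) = 3/1070 ≈ 0.0028037)
M = -1/1986 (M = 1/(-160 - 1826) = 1/(-1986) = -1/1986 ≈ -0.00050353)
U/(M - 1*(-2089)) + 386/(-2998) = 3/(1070*(-1/1986 - 1*(-2089))) + 386/(-2998) = 3/(1070*(-1/1986 + 2089)) + 386*(-1/2998) = 3/(1070*(4148753/1986)) - 193/1499 = (3/1070)*(1986/4148753) - 193/1499 = 2979/2219582855 - 193/1499 = -428375025494/3327154699645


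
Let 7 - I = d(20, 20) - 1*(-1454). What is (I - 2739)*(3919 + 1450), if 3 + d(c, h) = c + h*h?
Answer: -24713507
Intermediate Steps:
d(c, h) = -3 + c + h² (d(c, h) = -3 + (c + h*h) = -3 + (c + h²) = -3 + c + h²)
I = -1864 (I = 7 - ((-3 + 20 + 20²) - 1*(-1454)) = 7 - ((-3 + 20 + 400) + 1454) = 7 - (417 + 1454) = 7 - 1*1871 = 7 - 1871 = -1864)
(I - 2739)*(3919 + 1450) = (-1864 - 2739)*(3919 + 1450) = -4603*5369 = -24713507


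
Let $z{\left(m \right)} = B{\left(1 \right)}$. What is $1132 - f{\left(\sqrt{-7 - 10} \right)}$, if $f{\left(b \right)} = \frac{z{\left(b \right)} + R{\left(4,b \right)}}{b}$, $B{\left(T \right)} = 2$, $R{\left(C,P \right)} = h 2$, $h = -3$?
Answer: $1132 - \frac{4 i \sqrt{17}}{17} \approx 1132.0 - 0.97014 i$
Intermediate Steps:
$R{\left(C,P \right)} = -6$ ($R{\left(C,P \right)} = \left(-3\right) 2 = -6$)
$z{\left(m \right)} = 2$
$f{\left(b \right)} = - \frac{4}{b}$ ($f{\left(b \right)} = \frac{2 - 6}{b} = - \frac{4}{b}$)
$1132 - f{\left(\sqrt{-7 - 10} \right)} = 1132 - - \frac{4}{\sqrt{-7 - 10}} = 1132 - - \frac{4}{\sqrt{-17}} = 1132 - - \frac{4}{i \sqrt{17}} = 1132 - - 4 \left(- \frac{i \sqrt{17}}{17}\right) = 1132 - \frac{4 i \sqrt{17}}{17}$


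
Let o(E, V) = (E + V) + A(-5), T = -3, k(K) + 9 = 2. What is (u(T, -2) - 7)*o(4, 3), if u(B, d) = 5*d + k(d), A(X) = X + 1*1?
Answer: -72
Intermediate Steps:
k(K) = -7 (k(K) = -9 + 2 = -7)
A(X) = 1 + X (A(X) = X + 1 = 1 + X)
u(B, d) = -7 + 5*d (u(B, d) = 5*d - 7 = -7 + 5*d)
o(E, V) = -4 + E + V (o(E, V) = (E + V) + (1 - 5) = (E + V) - 4 = -4 + E + V)
(u(T, -2) - 7)*o(4, 3) = ((-7 + 5*(-2)) - 7)*(-4 + 4 + 3) = ((-7 - 10) - 7)*3 = (-17 - 7)*3 = -24*3 = -72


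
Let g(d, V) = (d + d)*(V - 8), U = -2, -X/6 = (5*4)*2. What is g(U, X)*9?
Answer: 8928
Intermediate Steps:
X = -240 (X = -6*5*4*2 = -120*2 = -6*40 = -240)
g(d, V) = 2*d*(-8 + V) (g(d, V) = (2*d)*(-8 + V) = 2*d*(-8 + V))
g(U, X)*9 = (2*(-2)*(-8 - 240))*9 = (2*(-2)*(-248))*9 = 992*9 = 8928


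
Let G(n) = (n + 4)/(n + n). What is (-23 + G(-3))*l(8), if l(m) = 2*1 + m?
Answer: -695/3 ≈ -231.67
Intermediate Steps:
l(m) = 2 + m
G(n) = (4 + n)/(2*n) (G(n) = (4 + n)/((2*n)) = (4 + n)*(1/(2*n)) = (4 + n)/(2*n))
(-23 + G(-3))*l(8) = (-23 + (½)*(4 - 3)/(-3))*(2 + 8) = (-23 + (½)*(-⅓)*1)*10 = (-23 - ⅙)*10 = -139/6*10 = -695/3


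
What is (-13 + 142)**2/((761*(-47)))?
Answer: -16641/35767 ≈ -0.46526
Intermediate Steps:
(-13 + 142)**2/((761*(-47))) = 129**2/(-35767) = 16641*(-1/35767) = -16641/35767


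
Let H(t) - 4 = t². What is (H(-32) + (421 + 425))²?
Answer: 3511876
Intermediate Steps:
H(t) = 4 + t²
(H(-32) + (421 + 425))² = ((4 + (-32)²) + (421 + 425))² = ((4 + 1024) + 846)² = (1028 + 846)² = 1874² = 3511876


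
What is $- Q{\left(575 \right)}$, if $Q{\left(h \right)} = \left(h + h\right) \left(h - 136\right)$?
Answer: $-504850$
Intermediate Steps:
$Q{\left(h \right)} = 2 h \left(-136 + h\right)$
$- Q{\left(575 \right)} = - 2 \cdot 575 \left(-136 + 575\right) = - 2 \cdot 575 \cdot 439 = \left(-1\right) 504850 = -504850$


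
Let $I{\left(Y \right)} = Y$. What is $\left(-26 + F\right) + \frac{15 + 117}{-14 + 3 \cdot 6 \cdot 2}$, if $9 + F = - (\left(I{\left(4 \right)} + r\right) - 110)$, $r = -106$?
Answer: $183$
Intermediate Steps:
$F = 203$ ($F = -9 - \left(\left(4 - 106\right) - 110\right) = -9 - \left(-102 - 110\right) = -9 - -212 = -9 + 212 = 203$)
$\left(-26 + F\right) + \frac{15 + 117}{-14 + 3 \cdot 6 \cdot 2} = \left(-26 + 203\right) + \frac{15 + 117}{-14 + 3 \cdot 6 \cdot 2} = 177 + \frac{132}{-14 + 18 \cdot 2} = 177 + \frac{132}{-14 + 36} = 177 + \frac{132}{22} = 177 + 132 \cdot \frac{1}{22} = 177 + 6 = 183$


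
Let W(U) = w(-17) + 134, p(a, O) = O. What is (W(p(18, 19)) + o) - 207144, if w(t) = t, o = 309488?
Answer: 102461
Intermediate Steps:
W(U) = 117 (W(U) = -17 + 134 = 117)
(W(p(18, 19)) + o) - 207144 = (117 + 309488) - 207144 = 309605 - 207144 = 102461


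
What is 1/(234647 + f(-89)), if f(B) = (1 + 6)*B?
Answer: 1/234024 ≈ 4.2731e-6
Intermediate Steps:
f(B) = 7*B
1/(234647 + f(-89)) = 1/(234647 + 7*(-89)) = 1/(234647 - 623) = 1/234024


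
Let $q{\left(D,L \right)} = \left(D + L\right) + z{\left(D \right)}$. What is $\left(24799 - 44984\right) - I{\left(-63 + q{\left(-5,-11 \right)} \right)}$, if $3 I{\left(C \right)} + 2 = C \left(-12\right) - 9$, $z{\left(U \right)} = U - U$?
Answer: $- \frac{61492}{3} \approx -20497.0$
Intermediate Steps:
$z{\left(U \right)} = 0$
$q{\left(D,L \right)} = D + L$ ($q{\left(D,L \right)} = \left(D + L\right) + 0 = D + L$)
$I{\left(C \right)} = - \frac{11}{3} - 4 C$ ($I{\left(C \right)} = - \frac{2}{3} + \frac{C \left(-12\right) - 9}{3} = - \frac{2}{3} + \frac{- 12 C - 9}{3} = - \frac{2}{3} + \frac{-9 - 12 C}{3} = - \frac{2}{3} - \left(3 + 4 C\right) = - \frac{11}{3} - 4 C$)
$\left(24799 - 44984\right) - I{\left(-63 + q{\left(-5,-11 \right)} \right)} = \left(24799 - 44984\right) - \left(- \frac{11}{3} - 4 \left(-63 - 16\right)\right) = -20185 - \left(- \frac{11}{3} - -316\right) = -20185 - \left(- \frac{11}{3} + 316\right) = -20185 - \frac{937}{3} = - \frac{61492}{3}$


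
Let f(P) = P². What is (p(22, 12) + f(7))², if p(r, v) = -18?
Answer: 961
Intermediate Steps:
(p(22, 12) + f(7))² = (-18 + 7²)² = (-18 + 49)² = 31² = 961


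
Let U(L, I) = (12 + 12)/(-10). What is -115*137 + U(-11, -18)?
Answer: -78787/5 ≈ -15757.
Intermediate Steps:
U(L, I) = -12/5 (U(L, I) = 24*(-⅒) = -12/5)
-115*137 + U(-11, -18) = -115*137 - 12/5 = -15755 - 12/5 = -78787/5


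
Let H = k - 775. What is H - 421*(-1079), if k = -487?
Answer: 452997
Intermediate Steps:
H = -1262 (H = -487 - 775 = -1262)
H - 421*(-1079) = -1262 - 421*(-1079) = -1262 + 454259 = 452997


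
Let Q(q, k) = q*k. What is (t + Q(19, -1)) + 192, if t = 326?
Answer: 499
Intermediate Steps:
Q(q, k) = k*q
(t + Q(19, -1)) + 192 = (326 - 1*19) + 192 = (326 - 19) + 192 = 307 + 192 = 499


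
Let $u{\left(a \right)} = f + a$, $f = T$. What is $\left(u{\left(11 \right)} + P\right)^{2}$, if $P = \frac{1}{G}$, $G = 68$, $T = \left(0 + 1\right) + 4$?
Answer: $\frac{1185921}{4624} \approx 256.47$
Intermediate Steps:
$T = 5$ ($T = 1 + 4 = 5$)
$f = 5$
$u{\left(a \right)} = 5 + a$
$P = \frac{1}{68} \approx 0.014706$
$\left(u{\left(11 \right)} + P\right)^{2} = \left(\left(5 + 11\right) + \frac{1}{68}\right)^{2} = \left(16 + \frac{1}{68}\right)^{2} = \left(\frac{1089}{68}\right)^{2} = \frac{1185921}{4624}$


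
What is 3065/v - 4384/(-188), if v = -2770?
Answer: 578373/26038 ≈ 22.213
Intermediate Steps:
3065/v - 4384/(-188) = 3065/(-2770) - 4384/(-188) = 3065*(-1/2770) - 4384*(-1/188) = -613/554 + 1096/47 = 578373/26038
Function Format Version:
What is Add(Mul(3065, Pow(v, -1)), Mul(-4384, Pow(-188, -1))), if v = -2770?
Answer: Rational(578373, 26038) ≈ 22.213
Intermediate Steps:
Add(Mul(3065, Pow(v, -1)), Mul(-4384, Pow(-188, -1))) = Add(Mul(3065, Pow(-2770, -1)), Mul(-4384, Pow(-188, -1))) = Add(Mul(3065, Rational(-1, 2770)), Mul(-4384, Rational(-1, 188))) = Add(Rational(-613, 554), Rational(1096, 47)) = Rational(578373, 26038)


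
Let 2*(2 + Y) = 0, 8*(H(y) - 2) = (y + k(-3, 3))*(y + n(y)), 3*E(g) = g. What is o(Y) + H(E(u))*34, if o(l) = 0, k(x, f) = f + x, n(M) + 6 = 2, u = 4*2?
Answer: 476/9 ≈ 52.889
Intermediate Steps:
u = 8
E(g) = g/3
n(M) = -4 (n(M) = -6 + 2 = -4)
H(y) = 2 + y*(-4 + y)/8 (H(y) = 2 + ((y + (3 - 3))*(y - 4))/8 = 2 + ((y + 0)*(-4 + y))/8 = 2 + (y*(-4 + y))/8 = 2 + y*(-4 + y)/8)
Y = -2 (Y = -2 + (½)*0 = -2 + 0 = -2)
o(Y) + H(E(u))*34 = 0 + (2 - 8/6 + ((⅓)*8)²/8)*34 = 0 + (2 - ½*8/3 + (8/3)²/8)*34 = 0 + (2 - 4/3 + (⅛)*(64/9))*34 = 0 + (2 - 4/3 + 8/9)*34 = 0 + (14/9)*34 = 0 + 476/9 = 476/9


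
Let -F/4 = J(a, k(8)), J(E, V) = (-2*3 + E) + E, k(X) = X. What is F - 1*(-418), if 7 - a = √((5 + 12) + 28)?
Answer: 386 + 24*√5 ≈ 439.67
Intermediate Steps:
a = 7 - 3*√5 (a = 7 - √((5 + 12) + 28) = 7 - √(17 + 28) = 7 - √45 = 7 - 3*√5 ≈ 0.29180)
J(E, V) = -6 + 2*E (J(E, V) = (-6 + E) + E = -6 + 2*E)
F = -32 + 24*√5 (F = -4*(-6 + 2*(7 - 3*√5)) = -4*(-6 + (14 - 6*√5)) = -4*(8 - 6*√5) = -32 + 24*√5 ≈ 21.666)
F - 1*(-418) = (-32 + 24*√5) - 1*(-418) = (-32 + 24*√5) + 418 = 386 + 24*√5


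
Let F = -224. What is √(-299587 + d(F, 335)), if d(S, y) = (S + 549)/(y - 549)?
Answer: 7*I*√279999098/214 ≈ 547.35*I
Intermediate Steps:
d(S, y) = (549 + S)/(-549 + y)
√(-299587 + d(F, 335)) = √(-299587 + (549 - 224)/(-549 + 335)) = √(-299587 + 325/(-214)) = √(-299587 - 1/214*325) = √(-299587 - 325/214) = √(-64111943/214) = 7*I*√279999098/214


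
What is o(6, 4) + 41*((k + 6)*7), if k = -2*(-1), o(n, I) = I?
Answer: 2300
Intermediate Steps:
k = 2
o(6, 4) + 41*((k + 6)*7) = 4 + 41*((2 + 6)*7) = 4 + 41*(8*7) = 4 + 41*56 = 4 + 2296 = 2300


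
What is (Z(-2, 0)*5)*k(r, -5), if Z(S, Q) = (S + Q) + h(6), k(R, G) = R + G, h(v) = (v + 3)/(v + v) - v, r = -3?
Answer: 290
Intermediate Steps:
h(v) = -v + (3 + v)/(2*v) (h(v) = (3 + v)/((2*v)) - v = (3 + v)*(1/(2*v)) - v = (3 + v)/(2*v) - v = -v + (3 + v)/(2*v))
k(R, G) = G + R
Z(S, Q) = -21/4 + Q + S (Z(S, Q) = (S + Q) + (½ - 1*6 + (3/2)/6) = (Q + S) + (½ - 6 + (3/2)*(⅙)) = (Q + S) + (½ - 6 + ¼) = (Q + S) - 21/4 = -21/4 + Q + S)
(Z(-2, 0)*5)*k(r, -5) = ((-21/4 + 0 - 2)*5)*(-5 - 3) = -29/4*5*(-8) = -145/4*(-8) = 290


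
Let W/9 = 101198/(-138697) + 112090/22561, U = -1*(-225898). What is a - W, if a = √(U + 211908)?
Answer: -10851887988/284467547 + √437806 ≈ 623.52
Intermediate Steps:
U = 225898
W = 10851887988/284467547 (W = 9*(101198/(-138697) + 112090/22561) = 9*(101198*(-1/138697) + 112090*(1/22561)) = 9*(-101198/138697 + 10190/2051) = 9*(1205765332/284467547) = 10851887988/284467547 ≈ 38.148)
a = √437806 (a = √(225898 + 211908) = √437806 ≈ 661.67)
a - W = √437806 - 1*10851887988/284467547 = √437806 - 10851887988/284467547 = -10851887988/284467547 + √437806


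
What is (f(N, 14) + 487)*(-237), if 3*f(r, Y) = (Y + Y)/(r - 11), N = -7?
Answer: -1037665/9 ≈ -1.1530e+5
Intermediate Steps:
f(r, Y) = 2*Y/(3*(-11 + r)) (f(r, Y) = ((Y + Y)/(r - 11))/3 = ((2*Y)/(-11 + r))/3 = (2*Y/(-11 + r))/3 = 2*Y/(3*(-11 + r)))
(f(N, 14) + 487)*(-237) = ((2/3)*14/(-11 - 7) + 487)*(-237) = ((2/3)*14/(-18) + 487)*(-237) = ((2/3)*14*(-1/18) + 487)*(-237) = (-14/27 + 487)*(-237) = (13135/27)*(-237) = -1037665/9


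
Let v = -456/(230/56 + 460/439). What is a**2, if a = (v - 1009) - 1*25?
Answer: 14013028586404/11122225 ≈ 1.2599e+6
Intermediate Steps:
v = -295008/3335 (v = -456/(230*(1/56) + 460*(1/439)) = -456/(115/28 + 460/439) = -456/63365/12292 = -456*12292/63365 = -295008/3335 ≈ -88.458)
a = -3743398/3335 (a = (-295008/3335 - 1009) - 1*25 = -3660023/3335 - 25 = -3743398/3335 ≈ -1122.5)
a**2 = (-3743398/3335)**2 = 14013028586404/11122225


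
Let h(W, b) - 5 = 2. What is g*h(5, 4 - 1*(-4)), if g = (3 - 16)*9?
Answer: -819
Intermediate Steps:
h(W, b) = 7 (h(W, b) = 5 + 2 = 7)
g = -117 (g = -13*9 = -117)
g*h(5, 4 - 1*(-4)) = -117*7 = -819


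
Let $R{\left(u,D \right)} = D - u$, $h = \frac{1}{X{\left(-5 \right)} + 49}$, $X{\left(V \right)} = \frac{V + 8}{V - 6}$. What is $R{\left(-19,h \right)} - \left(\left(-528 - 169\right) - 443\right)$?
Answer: $\frac{621235}{536} \approx 1159.0$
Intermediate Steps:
$X{\left(V \right)} = \frac{8 + V}{-6 + V}$
$h = \frac{11}{536}$ ($h = \frac{1}{\frac{8 - 5}{-6 - 5} + 49} = \frac{1}{\frac{1}{-11} \cdot 3 + 49} = \frac{1}{\left(- \frac{1}{11}\right) 3 + 49} = \frac{1}{- \frac{3}{11} + 49} = \frac{1}{\frac{536}{11}} = \frac{11}{536} \approx 0.020522$)
$R{\left(-19,h \right)} - \left(\left(-528 - 169\right) - 443\right) = \left(\frac{11}{536} - -19\right) - \left(\left(-528 - 169\right) - 443\right) = \left(\frac{11}{536} + 19\right) - \left(-697 - 443\right) = \frac{10195}{536} - -1140 = \frac{10195}{536} + 1140 = \frac{621235}{536}$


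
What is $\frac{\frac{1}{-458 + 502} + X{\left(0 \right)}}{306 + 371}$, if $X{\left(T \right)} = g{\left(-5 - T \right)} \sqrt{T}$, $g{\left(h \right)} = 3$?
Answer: $\frac{1}{29788} \approx 3.3571 \cdot 10^{-5}$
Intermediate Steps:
$X{\left(T \right)} = 3 \sqrt{T}$
$\frac{\frac{1}{-458 + 502} + X{\left(0 \right)}}{306 + 371} = \frac{\frac{1}{-458 + 502} + 3 \sqrt{0}}{306 + 371} = \frac{\frac{1}{44} + 3 \cdot 0}{677} = \left(\frac{1}{44} + 0\right) \frac{1}{677} = \frac{1}{44} \cdot \frac{1}{677} = \frac{1}{29788}$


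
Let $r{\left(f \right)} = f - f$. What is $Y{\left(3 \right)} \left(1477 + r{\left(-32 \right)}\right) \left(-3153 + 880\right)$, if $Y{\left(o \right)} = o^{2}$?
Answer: $-30214989$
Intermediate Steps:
$r{\left(f \right)} = 0$
$Y{\left(3 \right)} \left(1477 + r{\left(-32 \right)}\right) \left(-3153 + 880\right) = 3^{2} \left(1477 + 0\right) \left(-3153 + 880\right) = 9 \cdot 1477 \left(-2273\right) = 9 \left(-3357221\right) = -30214989$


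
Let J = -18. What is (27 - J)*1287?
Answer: 57915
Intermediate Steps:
(27 - J)*1287 = (27 - 1*(-18))*1287 = (27 + 18)*1287 = 45*1287 = 57915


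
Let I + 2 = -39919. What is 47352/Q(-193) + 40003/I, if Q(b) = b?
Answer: -1898059771/7704753 ≈ -246.35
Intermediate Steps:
I = -39921 (I = -2 - 39919 = -39921)
47352/Q(-193) + 40003/I = 47352/(-193) + 40003/(-39921) = 47352*(-1/193) + 40003*(-1/39921) = -47352/193 - 40003/39921 = -1898059771/7704753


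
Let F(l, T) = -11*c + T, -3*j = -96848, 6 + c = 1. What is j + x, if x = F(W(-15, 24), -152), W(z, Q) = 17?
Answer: 96557/3 ≈ 32186.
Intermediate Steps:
c = -5 (c = -6 + 1 = -5)
j = 96848/3 (j = -1/3*(-96848) = 96848/3 ≈ 32283.)
F(l, T) = 55 + T (F(l, T) = -11*(-5) + T = 55 + T)
x = -97 (x = 55 - 152 = -97)
j + x = 96848/3 - 97 = 96557/3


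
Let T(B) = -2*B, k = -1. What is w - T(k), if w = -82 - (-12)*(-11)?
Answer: -216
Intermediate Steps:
w = -214 (w = -82 - 1*132 = -82 - 132 = -214)
w - T(k) = -214 - (-2)*(-1) = -214 - 1*2 = -214 - 2 = -216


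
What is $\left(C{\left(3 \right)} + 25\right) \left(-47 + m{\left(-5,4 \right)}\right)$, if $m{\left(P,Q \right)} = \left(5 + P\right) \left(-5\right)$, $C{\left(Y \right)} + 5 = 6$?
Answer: $-1222$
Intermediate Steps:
$C{\left(Y \right)} = 1$ ($C{\left(Y \right)} = -5 + 6 = 1$)
$m{\left(P,Q \right)} = -25 - 5 P$
$\left(C{\left(3 \right)} + 25\right) \left(-47 + m{\left(-5,4 \right)}\right) = \left(1 + 25\right) \left(-47 - 0\right) = 26 \left(-47 + \left(-25 + 25\right)\right) = 26 \left(-47 + 0\right) = 26 \left(-47\right) = -1222$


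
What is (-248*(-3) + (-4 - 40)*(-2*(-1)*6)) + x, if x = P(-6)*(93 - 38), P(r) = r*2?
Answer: -444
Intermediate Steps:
P(r) = 2*r
x = -660 (x = (2*(-6))*(93 - 38) = -12*55 = -660)
(-248*(-3) + (-4 - 40)*(-2*(-1)*6)) + x = (-248*(-3) + (-4 - 40)*(-2*(-1)*6)) - 660 = (744 - 88*6) - 660 = (744 - 44*12) - 660 = (744 - 528) - 660 = 216 - 660 = -444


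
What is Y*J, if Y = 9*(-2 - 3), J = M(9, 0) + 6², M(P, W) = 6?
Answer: -1890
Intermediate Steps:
J = 42 (J = 6 + 6² = 6 + 36 = 42)
Y = -45 (Y = 9*(-5) = -45)
Y*J = -45*42 = -1890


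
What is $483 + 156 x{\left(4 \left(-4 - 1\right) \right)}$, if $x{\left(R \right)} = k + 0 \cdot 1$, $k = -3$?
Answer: $15$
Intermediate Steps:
$x{\left(R \right)} = -3$ ($x{\left(R \right)} = -3 + 0 \cdot 1 = -3 + 0 = -3$)
$483 + 156 x{\left(4 \left(-4 - 1\right) \right)} = 483 + 156 \left(-3\right) = 483 - 468 = 15$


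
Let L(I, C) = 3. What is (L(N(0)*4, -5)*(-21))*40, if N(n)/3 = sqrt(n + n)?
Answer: -2520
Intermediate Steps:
N(n) = 3*sqrt(2)*sqrt(n) (N(n) = 3*sqrt(n + n) = 3*sqrt(2*n) = 3*(sqrt(2)*sqrt(n)) = 3*sqrt(2)*sqrt(n))
(L(N(0)*4, -5)*(-21))*40 = (3*(-21))*40 = -63*40 = -2520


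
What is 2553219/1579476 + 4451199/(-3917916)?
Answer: 41287994165/85947976278 ≈ 0.48038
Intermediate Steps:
2553219/1579476 + 4451199/(-3917916) = 2553219*(1/1579476) + 4451199*(-1/3917916) = 851073/526492 - 1483733/1305972 = 41287994165/85947976278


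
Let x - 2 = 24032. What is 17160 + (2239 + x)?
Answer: 43433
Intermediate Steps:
x = 24034 (x = 2 + 24032 = 24034)
17160 + (2239 + x) = 17160 + (2239 + 24034) = 17160 + 26273 = 43433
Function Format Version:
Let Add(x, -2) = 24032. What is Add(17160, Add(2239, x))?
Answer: 43433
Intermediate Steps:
x = 24034 (x = Add(2, 24032) = 24034)
Add(17160, Add(2239, x)) = Add(17160, Add(2239, 24034)) = Add(17160, 26273) = 43433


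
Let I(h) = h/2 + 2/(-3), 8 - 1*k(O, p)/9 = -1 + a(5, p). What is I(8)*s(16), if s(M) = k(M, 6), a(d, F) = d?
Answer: 120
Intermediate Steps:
k(O, p) = 36 (k(O, p) = 72 - 9*(-1 + 5) = 72 - 9*4 = 72 - 36 = 36)
s(M) = 36
I(h) = -2/3 + h/2 (I(h) = h*(1/2) + 2*(-1/3) = h/2 - 2/3 = -2/3 + h/2)
I(8)*s(16) = (-2/3 + (1/2)*8)*36 = (-2/3 + 4)*36 = (10/3)*36 = 120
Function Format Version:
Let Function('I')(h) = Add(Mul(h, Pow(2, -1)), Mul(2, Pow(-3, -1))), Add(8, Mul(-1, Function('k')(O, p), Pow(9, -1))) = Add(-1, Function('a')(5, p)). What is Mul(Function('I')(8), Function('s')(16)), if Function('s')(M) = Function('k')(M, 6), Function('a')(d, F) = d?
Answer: 120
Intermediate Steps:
Function('k')(O, p) = 36 (Function('k')(O, p) = Add(72, Mul(-9, Add(-1, 5))) = Add(72, Mul(-9, 4)) = Add(72, -36) = 36)
Function('s')(M) = 36
Function('I')(h) = Add(Rational(-2, 3), Mul(Rational(1, 2), h)) (Function('I')(h) = Add(Mul(h, Rational(1, 2)), Mul(2, Rational(-1, 3))) = Add(Mul(Rational(1, 2), h), Rational(-2, 3)) = Add(Rational(-2, 3), Mul(Rational(1, 2), h)))
Mul(Function('I')(8), Function('s')(16)) = Mul(Add(Rational(-2, 3), Mul(Rational(1, 2), 8)), 36) = Mul(Add(Rational(-2, 3), 4), 36) = Mul(Rational(10, 3), 36) = 120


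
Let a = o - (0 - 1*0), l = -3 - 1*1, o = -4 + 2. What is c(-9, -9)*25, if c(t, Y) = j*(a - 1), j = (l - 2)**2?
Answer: -2700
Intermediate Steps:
o = -2
l = -4 (l = -3 - 1 = -4)
j = 36 (j = (-4 - 2)**2 = (-6)**2 = 36)
a = -2 (a = -2 - (0 - 1*0) = -2 - (0 + 0) = -2 - 1*0 = -2 + 0 = -2)
c(t, Y) = -108 (c(t, Y) = 36*(-2 - 1) = 36*(-3) = -108)
c(-9, -9)*25 = -108*25 = -2700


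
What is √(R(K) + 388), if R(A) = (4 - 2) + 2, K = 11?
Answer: 14*√2 ≈ 19.799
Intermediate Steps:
R(A) = 4 (R(A) = 2 + 2 = 4)
√(R(K) + 388) = √(4 + 388) = √392 = 14*√2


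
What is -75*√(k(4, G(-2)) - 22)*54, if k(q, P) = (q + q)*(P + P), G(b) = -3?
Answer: -4050*I*√70 ≈ -33885.0*I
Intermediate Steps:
k(q, P) = 4*P*q (k(q, P) = (2*q)*(2*P) = 4*P*q)
-75*√(k(4, G(-2)) - 22)*54 = -75*√(4*(-3)*4 - 22)*54 = -75*√(-48 - 22)*54 = -75*I*√70*54 = -4050*I*√70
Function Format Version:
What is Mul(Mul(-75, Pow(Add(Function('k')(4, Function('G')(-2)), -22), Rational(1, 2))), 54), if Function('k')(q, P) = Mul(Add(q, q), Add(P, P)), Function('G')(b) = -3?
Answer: Mul(-4050, I, Pow(70, Rational(1, 2))) ≈ Mul(-33885., I)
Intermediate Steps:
Function('k')(q, P) = Mul(4, P, q) (Function('k')(q, P) = Mul(Mul(2, q), Mul(2, P)) = Mul(4, P, q))
Mul(Mul(-75, Pow(Add(Function('k')(4, Function('G')(-2)), -22), Rational(1, 2))), 54) = Mul(Mul(-75, Pow(Add(Mul(4, -3, 4), -22), Rational(1, 2))), 54) = Mul(Mul(-75, Pow(Add(-48, -22), Rational(1, 2))), 54) = Mul(Mul(-75, Pow(-70, Rational(1, 2))), 54) = Mul(Mul(-75, Mul(I, Pow(70, Rational(1, 2)))), 54) = Mul(Mul(-75, I, Pow(70, Rational(1, 2))), 54) = Mul(-4050, I, Pow(70, Rational(1, 2)))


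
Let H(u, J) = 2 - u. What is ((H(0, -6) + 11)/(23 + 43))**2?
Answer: 169/4356 ≈ 0.038797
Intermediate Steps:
((H(0, -6) + 11)/(23 + 43))**2 = (((2 - 1*0) + 11)/(23 + 43))**2 = (((2 + 0) + 11)/66)**2 = ((2 + 11)*(1/66))**2 = (13*(1/66))**2 = (13/66)**2 = 169/4356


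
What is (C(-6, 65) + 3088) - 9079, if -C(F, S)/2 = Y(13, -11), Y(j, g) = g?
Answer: -5969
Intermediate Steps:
C(F, S) = 22 (C(F, S) = -2*(-11) = 22)
(C(-6, 65) + 3088) - 9079 = (22 + 3088) - 9079 = 3110 - 9079 = -5969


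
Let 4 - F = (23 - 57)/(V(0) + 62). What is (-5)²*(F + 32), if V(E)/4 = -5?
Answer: 19325/21 ≈ 920.24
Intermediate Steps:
V(E) = -20 (V(E) = 4*(-5) = -20)
F = 101/21 (F = 4 - (23 - 57)/(-20 + 62) = 4 - (-34)/42 = 4 - 1*(-17/21) = 4 + 17/21 = 101/21 ≈ 4.8095)
(-5)²*(F + 32) = (-5)²*(101/21 + 32) = 25*(773/21) = 19325/21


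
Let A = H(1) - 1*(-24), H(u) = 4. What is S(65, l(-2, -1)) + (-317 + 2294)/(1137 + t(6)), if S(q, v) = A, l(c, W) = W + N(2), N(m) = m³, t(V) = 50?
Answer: 35213/1187 ≈ 29.666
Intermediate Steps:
A = 28 (A = 4 - 1*(-24) = 4 + 24 = 28)
l(c, W) = 8 + W (l(c, W) = W + 2³ = W + 8 = 8 + W)
S(q, v) = 28
S(65, l(-2, -1)) + (-317 + 2294)/(1137 + t(6)) = 28 + (-317 + 2294)/(1137 + 50) = 28 + 1977/1187 = 35213/1187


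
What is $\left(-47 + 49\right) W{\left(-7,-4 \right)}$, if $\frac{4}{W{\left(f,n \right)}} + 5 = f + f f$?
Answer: $\frac{8}{37} \approx 0.21622$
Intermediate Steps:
$W{\left(f,n \right)} = \frac{4}{-5 + f + f^{2}}$ ($W{\left(f,n \right)} = \frac{4}{-5 + \left(f + f f\right)} = \frac{4}{-5 + \left(f + f^{2}\right)} = \frac{4}{-5 + f + f^{2}}$)
$\left(-47 + 49\right) W{\left(-7,-4 \right)} = \left(-47 + 49\right) \frac{4}{-5 - 7 + \left(-7\right)^{2}} = 2 \frac{4}{-5 - 7 + 49} = 2 \cdot \frac{4}{37} = \frac{8}{37}$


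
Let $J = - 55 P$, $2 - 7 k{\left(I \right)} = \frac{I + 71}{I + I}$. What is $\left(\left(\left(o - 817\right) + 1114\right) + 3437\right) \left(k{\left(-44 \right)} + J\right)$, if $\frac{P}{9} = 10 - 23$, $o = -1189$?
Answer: $\frac{1441256405}{88} \approx 1.6378 \cdot 10^{7}$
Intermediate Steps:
$k{\left(I \right)} = \frac{2}{7} - \frac{71 + I}{14 I}$ ($k{\left(I \right)} = \frac{2}{7} - \frac{\left(I + 71\right) \frac{1}{I + I}}{7} = \frac{2}{7} - \frac{\left(71 + I\right) \frac{1}{2 I}}{7} = \frac{2}{7} - \frac{\frac{1}{2} \frac{1}{I} \left(71 + I\right)}{7} = \frac{2}{7} - \frac{71 + I}{14 I}$)
$P = -117$ ($P = 9 \left(10 - 23\right) = 9 \left(-13\right) = -117$)
$J = 6435$ ($J = \left(-55\right) \left(-117\right) = 6435$)
$\left(\left(\left(o - 817\right) + 1114\right) + 3437\right) \left(k{\left(-44 \right)} + J\right) = \left(\left(\left(-1189 - 817\right) + 1114\right) + 3437\right) \left(\frac{-71 + 3 \left(-44\right)}{14 \left(-44\right)} + 6435\right) = \left(\left(-2006 + 1114\right) + 3437\right) \left(\frac{1}{14} \left(- \frac{1}{44}\right) \left(-71 - 132\right) + 6435\right) = \left(-892 + 3437\right) \left(\frac{1}{14} \left(- \frac{1}{44}\right) \left(-203\right) + 6435\right) = 2545 \left(\frac{29}{88} + 6435\right) = 2545 \cdot \frac{566309}{88} = \frac{1441256405}{88}$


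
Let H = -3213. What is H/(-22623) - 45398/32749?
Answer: -307272139/246960209 ≈ -1.2442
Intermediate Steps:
H/(-22623) - 45398/32749 = -3213/(-22623) - 45398/32749 = -3213*(-1/22623) - 45398*1/32749 = 1071/7541 - 45398/32749 = -307272139/246960209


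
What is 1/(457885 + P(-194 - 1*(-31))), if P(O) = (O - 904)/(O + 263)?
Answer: 100/45787433 ≈ 2.1840e-6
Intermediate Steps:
P(O) = (-904 + O)/(263 + O)
1/(457885 + P(-194 - 1*(-31))) = 1/(457885 + (-904 + (-194 - 1*(-31)))/(263 + (-194 - 1*(-31)))) = 1/(457885 + (-904 + (-194 + 31))/(263 + (-194 + 31))) = 1/(457885 + (-904 - 163)/(263 - 163)) = 1/(457885 - 1067/100) = 1/(45787433/100) = 100/45787433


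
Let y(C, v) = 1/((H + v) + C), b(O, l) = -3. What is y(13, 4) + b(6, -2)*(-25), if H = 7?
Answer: 1801/24 ≈ 75.042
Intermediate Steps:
y(C, v) = 1/(7 + C + v) (y(C, v) = 1/((7 + v) + C) = 1/(7 + C + v))
y(13, 4) + b(6, -2)*(-25) = 1/(7 + 13 + 4) - 3*(-25) = 1/24 + 75 = 1801/24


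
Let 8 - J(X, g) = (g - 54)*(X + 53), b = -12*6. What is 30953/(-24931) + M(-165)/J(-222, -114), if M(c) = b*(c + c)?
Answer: -91933157/44227594 ≈ -2.0786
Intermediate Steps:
b = -72
M(c) = -144*c (M(c) = -72*(c + c) = -144*c)
J(X, g) = 8 - (-54 + g)*(53 + X) (J(X, g) = 8 - (g - 54)*(X + 53) = 8 - (-54 + g)*(53 + X))
30953/(-24931) + M(-165)/J(-222, -114) = 30953/(-24931) + (-144*(-165))/(2870 - 53*(-114) + 54*(-222) - 1*(-222)*(-114)) = 30953*(-1/24931) + 23760/(2870 + 6042 - 11988 - 25308) = -30953/24931 + 23760/(-28384) = -30953/24931 + 23760*(-1/28384) = -30953/24931 - 1485/1774 = -91933157/44227594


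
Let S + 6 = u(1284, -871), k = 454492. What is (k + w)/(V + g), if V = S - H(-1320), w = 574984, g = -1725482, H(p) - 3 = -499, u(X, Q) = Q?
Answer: -1029476/1725863 ≈ -0.59650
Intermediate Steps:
H(p) = -496 (H(p) = 3 - 499 = -496)
S = -877 (S = -6 - 871 = -877)
V = -381 (V = -877 - 1*(-496) = -877 + 496 = -381)
(k + w)/(V + g) = (454492 + 574984)/(-381 - 1725482) = 1029476/(-1725863) = 1029476*(-1/1725863) = -1029476/1725863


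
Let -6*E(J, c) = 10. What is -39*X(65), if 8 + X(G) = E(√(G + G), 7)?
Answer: 377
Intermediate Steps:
E(J, c) = -5/3 (E(J, c) = -⅙*10 = -5/3)
X(G) = -29/3 (X(G) = -8 - 5/3 = -29/3)
-39*X(65) = -39*(-29/3) = 377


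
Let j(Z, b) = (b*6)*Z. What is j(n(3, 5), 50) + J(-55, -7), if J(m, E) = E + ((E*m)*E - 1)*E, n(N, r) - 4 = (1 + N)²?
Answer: 24865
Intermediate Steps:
n(N, r) = 4 + (1 + N)²
J(m, E) = E + E*(-1 + m*E²) (J(m, E) = E + (m*E² - 1)*E = E + (-1 + m*E²)*E = E + E*(-1 + m*E²))
j(Z, b) = 6*Z*b (j(Z, b) = (6*b)*Z = 6*Z*b)
j(n(3, 5), 50) + J(-55, -7) = 6*(4 + (1 + 3)²)*50 - 55*(-7)³ = 6*(4 + 4²)*50 - 55*(-343) = 6*(4 + 16)*50 + 18865 = 6*20*50 + 18865 = 6000 + 18865 = 24865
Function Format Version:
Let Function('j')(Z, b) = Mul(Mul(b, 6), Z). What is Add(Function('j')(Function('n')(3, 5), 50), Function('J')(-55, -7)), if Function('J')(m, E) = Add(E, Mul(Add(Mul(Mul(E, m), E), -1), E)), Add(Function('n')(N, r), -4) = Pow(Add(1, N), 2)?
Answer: 24865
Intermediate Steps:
Function('n')(N, r) = Add(4, Pow(Add(1, N), 2))
Function('J')(m, E) = Add(E, Mul(E, Add(-1, Mul(m, Pow(E, 2))))) (Function('J')(m, E) = Add(E, Mul(Add(Mul(m, Pow(E, 2)), -1), E)) = Add(E, Mul(Add(-1, Mul(m, Pow(E, 2))), E)) = Add(E, Mul(E, Add(-1, Mul(m, Pow(E, 2))))))
Function('j')(Z, b) = Mul(6, Z, b) (Function('j')(Z, b) = Mul(Mul(6, b), Z) = Mul(6, Z, b))
Add(Function('j')(Function('n')(3, 5), 50), Function('J')(-55, -7)) = Add(Mul(6, Add(4, Pow(Add(1, 3), 2)), 50), Mul(-55, Pow(-7, 3))) = Add(Mul(6, Add(4, Pow(4, 2)), 50), Mul(-55, -343)) = Add(Mul(6, Add(4, 16), 50), 18865) = Add(Mul(6, 20, 50), 18865) = Add(6000, 18865) = 24865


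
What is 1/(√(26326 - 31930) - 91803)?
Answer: -30601/2809265471 - 2*I*√1401/8427796413 ≈ -1.0893e-5 - 8.8825e-9*I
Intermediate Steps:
1/(√(26326 - 31930) - 91803) = 1/(√(-5604) - 91803) = 1/(2*I*√1401 - 91803) = 1/(-91803 + 2*I*√1401)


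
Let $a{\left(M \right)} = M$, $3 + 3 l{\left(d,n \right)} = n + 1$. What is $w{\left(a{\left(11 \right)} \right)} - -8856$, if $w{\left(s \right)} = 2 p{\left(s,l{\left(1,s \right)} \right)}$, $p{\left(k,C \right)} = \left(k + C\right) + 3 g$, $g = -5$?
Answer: $8854$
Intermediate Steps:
$l{\left(d,n \right)} = - \frac{2}{3} + \frac{n}{3}$ ($l{\left(d,n \right)} = -1 + \frac{n + 1}{3} = -1 + \frac{1 + n}{3} = -1 + \left(\frac{1}{3} + \frac{n}{3}\right) = - \frac{2}{3} + \frac{n}{3}$)
$p{\left(k,C \right)} = -15 + C + k$ ($p{\left(k,C \right)} = \left(k + C\right) + 3 \left(-5\right) = \left(C + k\right) - 15 = -15 + C + k$)
$w{\left(s \right)} = - \frac{94}{3} + \frac{8 s}{3}$ ($w{\left(s \right)} = 2 \left(-15 + \left(- \frac{2}{3} + \frac{s}{3}\right) + s\right) = 2 \left(- \frac{47}{3} + \frac{4 s}{3}\right) = - \frac{94}{3} + \frac{8 s}{3}$)
$w{\left(a{\left(11 \right)} \right)} - -8856 = \left(- \frac{94}{3} + \frac{8}{3} \cdot 11\right) - -8856 = \left(- \frac{94}{3} + \frac{88}{3}\right) + 8856 = -2 + 8856 = 8854$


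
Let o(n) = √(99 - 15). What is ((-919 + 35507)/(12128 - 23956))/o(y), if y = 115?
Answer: -8647*√21/124194 ≈ -0.31906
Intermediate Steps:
o(n) = 2*√21 (o(n) = √84 = 2*√21)
((-919 + 35507)/(12128 - 23956))/o(y) = ((-919 + 35507)/(12128 - 23956))/((2*√21)) = (34588/(-11828))*(√21/42) = (34588*(-1/11828))*(√21/42) = -8647*√21/124194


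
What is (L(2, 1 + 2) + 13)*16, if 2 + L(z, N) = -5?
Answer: 96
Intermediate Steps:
L(z, N) = -7 (L(z, N) = -2 - 5 = -7)
(L(2, 1 + 2) + 13)*16 = (-7 + 13)*16 = 6*16 = 96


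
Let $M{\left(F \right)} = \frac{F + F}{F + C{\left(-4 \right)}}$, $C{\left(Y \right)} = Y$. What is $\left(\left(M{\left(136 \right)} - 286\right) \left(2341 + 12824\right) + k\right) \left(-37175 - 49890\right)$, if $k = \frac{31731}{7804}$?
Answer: $\frac{2925691437271485}{7804} \approx 3.749 \cdot 10^{11}$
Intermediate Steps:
$k = \frac{31731}{7804}$ ($k = 31731 \cdot \frac{1}{7804} = \frac{31731}{7804} \approx 4.066$)
$M{\left(F \right)} = \frac{2 F}{-4 + F}$ ($M{\left(F \right)} = \frac{F + F}{F - 4} = \frac{2 F}{-4 + F}$)
$\left(\left(M{\left(136 \right)} - 286\right) \left(2341 + 12824\right) + k\right) \left(-37175 - 49890\right) = \left(\left(2 \cdot 136 \frac{1}{-4 + 136} - 286\right) \left(2341 + 12824\right) + \frac{31731}{7804}\right) \left(-37175 - 49890\right) = \left(\left(2 \cdot 136 \cdot \frac{1}{132} - 286\right) 15165 + \frac{31731}{7804}\right) \left(-87065\right) = \left(\left(\frac{68}{33} - 286\right) 15165 + \frac{31731}{7804}\right) \left(-87065\right) = \left(\left(- \frac{9370}{33}\right) 15165 + \frac{31731}{7804}\right) \left(-87065\right) = \left(- \frac{47365350}{11} + \frac{31731}{7804}\right) \left(-87065\right) = \left(- \frac{369638842359}{85844}\right) \left(-87065\right) = \frac{2925691437271485}{7804}$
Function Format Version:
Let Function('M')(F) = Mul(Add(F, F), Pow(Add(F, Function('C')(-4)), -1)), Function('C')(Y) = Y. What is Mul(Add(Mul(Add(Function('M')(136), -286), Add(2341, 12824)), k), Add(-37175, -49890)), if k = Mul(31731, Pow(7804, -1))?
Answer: Rational(2925691437271485, 7804) ≈ 3.7490e+11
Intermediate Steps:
k = Rational(31731, 7804) (k = Mul(31731, Rational(1, 7804)) = Rational(31731, 7804) ≈ 4.0660)
Function('M')(F) = Mul(2, F, Pow(Add(-4, F), -1)) (Function('M')(F) = Mul(Add(F, F), Pow(Add(F, -4), -1)) = Mul(Mul(2, F), Pow(Add(-4, F), -1)) = Mul(2, F, Pow(Add(-4, F), -1)))
Mul(Add(Mul(Add(Function('M')(136), -286), Add(2341, 12824)), k), Add(-37175, -49890)) = Mul(Add(Mul(Add(Mul(2, 136, Pow(Add(-4, 136), -1)), -286), Add(2341, 12824)), Rational(31731, 7804)), Add(-37175, -49890)) = Mul(Add(Mul(Add(Mul(2, 136, Pow(132, -1)), -286), 15165), Rational(31731, 7804)), -87065) = Mul(Add(Mul(Add(Mul(2, 136, Rational(1, 132)), -286), 15165), Rational(31731, 7804)), -87065) = Mul(Add(Mul(Add(Rational(68, 33), -286), 15165), Rational(31731, 7804)), -87065) = Mul(Add(Mul(Rational(-9370, 33), 15165), Rational(31731, 7804)), -87065) = Mul(Add(Rational(-47365350, 11), Rational(31731, 7804)), -87065) = Mul(Rational(-369638842359, 85844), -87065) = Rational(2925691437271485, 7804)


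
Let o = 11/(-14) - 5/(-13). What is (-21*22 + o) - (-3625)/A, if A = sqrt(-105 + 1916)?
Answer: -84157/182 + 3625*sqrt(1811)/1811 ≈ -377.22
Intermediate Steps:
o = -73/182 (o = 11*(-1/14) - 5*(-1/13) = -11/14 + 5/13 = -73/182 ≈ -0.40110)
A = sqrt(1811) ≈ 42.556
(-21*22 + o) - (-3625)/A = (-21*22 - 73/182) - (-3625)/(sqrt(1811)) = (-462 - 73/182) - (-3625)*sqrt(1811)/1811 = -84157/182 - (-3625)*sqrt(1811)/1811 = -84157/182 + 3625*sqrt(1811)/1811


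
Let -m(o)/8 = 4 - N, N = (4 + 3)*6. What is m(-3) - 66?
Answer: 238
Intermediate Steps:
N = 42 (N = 7*6 = 42)
m(o) = 304 (m(o) = -8*(4 - 1*42) = -8*(4 - 42) = -8*(-38) = 304)
m(-3) - 66 = 304 - 66 = 238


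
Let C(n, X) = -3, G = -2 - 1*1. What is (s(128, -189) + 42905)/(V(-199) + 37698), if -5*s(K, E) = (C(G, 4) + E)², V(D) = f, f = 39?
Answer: 177661/188685 ≈ 0.94157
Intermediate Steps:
G = -3 (G = -2 - 1 = -3)
V(D) = 39
s(K, E) = -(-3 + E)²/5
(s(128, -189) + 42905)/(V(-199) + 37698) = (-(-3 - 189)²/5 + 42905)/(39 + 37698) = (-⅕*(-192)² + 42905)/37737 = (-⅕*36864 + 42905)*(1/37737) = (-36864/5 + 42905)*(1/37737) = (177661/5)*(1/37737) = 177661/188685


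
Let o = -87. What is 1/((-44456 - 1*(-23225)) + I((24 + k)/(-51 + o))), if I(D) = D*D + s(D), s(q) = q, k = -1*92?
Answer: -4761/101077289 ≈ -4.7103e-5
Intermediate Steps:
k = -92
I(D) = D + D² (I(D) = D*D + D = D² + D = D + D²)
1/((-44456 - 1*(-23225)) + I((24 + k)/(-51 + o))) = 1/((-44456 - 1*(-23225)) + ((24 - 92)/(-51 - 87))*(1 + (24 - 92)/(-51 - 87))) = 1/((-44456 + 23225) + (-68/(-138))*(1 - 68/(-138))) = 1/(-21231 + (-68*(-1/138))*(1 - 68*(-1/138))) = 1/(-21231 + 34*(1 + 34/69)/69) = 1/(-21231 + (34/69)*(103/69)) = 1/(-21231 + 3502/4761) = 1/(-101077289/4761) = -4761/101077289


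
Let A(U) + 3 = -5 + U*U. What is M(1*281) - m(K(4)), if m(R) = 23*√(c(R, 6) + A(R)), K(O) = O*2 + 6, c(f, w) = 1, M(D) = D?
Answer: 281 - 69*√21 ≈ -35.198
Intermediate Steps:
A(U) = -8 + U² (A(U) = -3 + (-5 + U*U) = -3 + (-5 + U²) = -8 + U²)
K(O) = 6 + 2*O (K(O) = 2*O + 6 = 6 + 2*O)
m(R) = 23*√(-7 + R²) (m(R) = 23*√(1 + (-8 + R²)) = 23*√(-7 + R²))
M(1*281) - m(K(4)) = 1*281 - 23*√(-7 + (6 + 2*4)²) = 281 - 23*√(-7 + (6 + 8)²) = 281 - 23*√(-7 + 14²) = 281 - 23*√(-7 + 196) = 281 - 23*√189 = 281 - 23*3*√21 = 281 - 69*√21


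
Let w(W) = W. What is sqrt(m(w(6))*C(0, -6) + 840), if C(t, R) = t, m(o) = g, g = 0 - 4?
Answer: 2*sqrt(210) ≈ 28.983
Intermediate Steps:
g = -4
m(o) = -4
sqrt(m(w(6))*C(0, -6) + 840) = sqrt(-4*0 + 840) = sqrt(0 + 840) = sqrt(840) = 2*sqrt(210)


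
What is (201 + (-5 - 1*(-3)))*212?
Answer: 42188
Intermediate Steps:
(201 + (-5 - 1*(-3)))*212 = (201 + (-5 + 3))*212 = (201 - 2)*212 = 199*212 = 42188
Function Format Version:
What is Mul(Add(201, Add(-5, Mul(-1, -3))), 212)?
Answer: 42188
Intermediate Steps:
Mul(Add(201, Add(-5, Mul(-1, -3))), 212) = Mul(Add(201, Add(-5, 3)), 212) = Mul(Add(201, -2), 212) = Mul(199, 212) = 42188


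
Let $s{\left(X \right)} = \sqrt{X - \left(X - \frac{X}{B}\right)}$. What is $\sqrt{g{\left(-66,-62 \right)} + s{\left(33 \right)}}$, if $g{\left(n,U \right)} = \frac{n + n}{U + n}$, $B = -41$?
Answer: $\frac{\sqrt{110946 + 2624 i \sqrt{1353}}}{328} \approx 1.095 + 0.40965 i$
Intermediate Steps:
$g{\left(n,U \right)} = \frac{2 n}{U + n}$
$s{\left(X \right)} = \frac{\sqrt{41} \sqrt{- X}}{41}$ ($s{\left(X \right)} = \sqrt{X - \left(X - \frac{X}{-41}\right)} = \sqrt{X - \left(X - X \left(- \frac{1}{41}\right)\right)} = \sqrt{X - \frac{42 X}{41}} = \sqrt{- \frac{X}{41}} = \frac{\sqrt{41} \sqrt{- X}}{41}$)
$\sqrt{g{\left(-66,-62 \right)} + s{\left(33 \right)}} = \sqrt{2 \left(-66\right) \frac{1}{-62 - 66} + \frac{\sqrt{41} \sqrt{\left(-1\right) 33}}{41}} = \sqrt{2 \left(-66\right) \frac{1}{-128} + \frac{\sqrt{41} \sqrt{-33}}{41}} = \sqrt{2 \left(-66\right) \left(- \frac{1}{128}\right) + \frac{\sqrt{41} i \sqrt{33}}{41}} = \sqrt{\frac{33}{32} + \frac{i \sqrt{1353}}{41}}$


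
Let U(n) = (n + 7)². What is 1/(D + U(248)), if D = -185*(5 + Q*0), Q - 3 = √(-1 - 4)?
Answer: 1/64100 ≈ 1.5601e-5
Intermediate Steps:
Q = 3 + I*√5 (Q = 3 + √(-1 - 4) = 3 + √(-5) = 3 + I*√5 ≈ 3.0 + 2.2361*I)
U(n) = (7 + n)²
D = -925 (D = -185*(5 + (3 + I*√5)*0) = -185*(5 + 0) = -185*5 = -925)
1/(D + U(248)) = 1/(-925 + (7 + 248)²) = 1/(-925 + 255²) = 1/(-925 + 65025) = 1/64100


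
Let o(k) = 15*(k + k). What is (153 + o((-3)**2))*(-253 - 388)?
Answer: -271143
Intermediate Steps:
o(k) = 30*k (o(k) = 15*(2*k) = 30*k)
(153 + o((-3)**2))*(-253 - 388) = (153 + 30*(-3)**2)*(-253 - 388) = (153 + 30*9)*(-641) = (153 + 270)*(-641) = 423*(-641) = -271143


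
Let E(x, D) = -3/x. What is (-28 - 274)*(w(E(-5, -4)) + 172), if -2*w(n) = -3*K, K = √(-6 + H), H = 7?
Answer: -52397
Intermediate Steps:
K = 1 (K = √(-6 + 7) = √1 = 1)
w(n) = 3/2 (w(n) = -(-3)/2 = -½*(-3) = 3/2)
(-28 - 274)*(w(E(-5, -4)) + 172) = (-28 - 274)*(3/2 + 172) = -302*347/2 = -52397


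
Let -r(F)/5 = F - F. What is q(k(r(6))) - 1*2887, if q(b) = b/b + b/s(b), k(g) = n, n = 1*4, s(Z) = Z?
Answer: -2885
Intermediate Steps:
r(F) = 0 (r(F) = -5*(F - F) = -5*0 = 0)
n = 4
k(g) = 4
q(b) = 2 (q(b) = b/b + b/b = 1 + 1 = 2)
q(k(r(6))) - 1*2887 = 2 - 1*2887 = 2 - 2887 = -2885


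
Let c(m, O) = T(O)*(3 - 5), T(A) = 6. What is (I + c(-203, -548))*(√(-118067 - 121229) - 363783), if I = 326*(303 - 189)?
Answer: -13515266016 + 297216*I*√3739 ≈ -1.3515e+10 + 1.8174e+7*I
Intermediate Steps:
c(m, O) = -12 (c(m, O) = 6*(3 - 5) = 6*(-2) = -12)
I = 37164 (I = 326*114 = 37164)
(I + c(-203, -548))*(√(-118067 - 121229) - 363783) = (37164 - 12)*(√(-118067 - 121229) - 363783) = 37152*(√(-239296) - 363783) = 37152*(8*I*√3739 - 363783) = 37152*(-363783 + 8*I*√3739) = -13515266016 + 297216*I*√3739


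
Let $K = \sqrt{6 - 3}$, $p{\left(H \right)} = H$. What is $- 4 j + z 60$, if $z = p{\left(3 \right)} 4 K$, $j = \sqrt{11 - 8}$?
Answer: $716 \sqrt{3} \approx 1240.1$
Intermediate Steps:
$j = \sqrt{3} \approx 1.732$
$K = \sqrt{3} \approx 1.732$
$z = 12 \sqrt{3}$ ($z = 3 \cdot 4 \sqrt{3} = 12 \sqrt{3} \approx 20.785$)
$- 4 j + z 60 = - 4 \sqrt{3} + 12 \sqrt{3} \cdot 60 = - 4 \sqrt{3} + 720 \sqrt{3} = 716 \sqrt{3}$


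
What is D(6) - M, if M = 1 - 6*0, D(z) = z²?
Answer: 35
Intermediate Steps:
M = 1 (M = 1 + 0 = 1)
D(6) - M = 6² - 1*1 = 36 - 1 = 35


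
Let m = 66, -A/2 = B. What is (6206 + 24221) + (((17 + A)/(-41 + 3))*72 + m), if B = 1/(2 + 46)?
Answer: 1157513/38 ≈ 30461.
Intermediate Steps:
B = 1/48 ≈ 0.020833
A = -1/24 (A = -2*1/48 = -1/24 ≈ -0.041667)
(6206 + 24221) + (((17 + A)/(-41 + 3))*72 + m) = (6206 + 24221) + (((17 - 1/24)/(-41 + 3))*72 + 66) = 30427 + (((407/24)/(-38))*72 + 66) = 30427 + (((407/24)*(-1/38))*72 + 66) = 30427 + (-407/912*72 + 66) = 30427 + (-1221/38 + 66) = 30427 + 1287/38 = 1157513/38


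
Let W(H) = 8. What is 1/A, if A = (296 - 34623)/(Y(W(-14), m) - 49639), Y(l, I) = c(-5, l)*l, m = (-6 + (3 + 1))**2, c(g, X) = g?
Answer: 49679/34327 ≈ 1.4472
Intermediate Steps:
m = 4 (m = (-6 + 4)**2 = (-2)**2 = 4)
Y(l, I) = -5*l
A = 34327/49679 (A = (296 - 34623)/(-5*8 - 49639) = -34327/(-40 - 49639) = -34327/(-49679) = -34327*(-1/49679) = 34327/49679 ≈ 0.69098)
1/A = 1/(34327/49679) = 49679/34327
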